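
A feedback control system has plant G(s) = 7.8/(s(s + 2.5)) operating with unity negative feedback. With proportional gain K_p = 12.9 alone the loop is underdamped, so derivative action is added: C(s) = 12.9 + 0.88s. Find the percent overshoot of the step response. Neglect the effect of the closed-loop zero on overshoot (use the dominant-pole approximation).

Forward path: (12.9 + 0.88s)·7.8/(s(s+2.5)). The closed-loop characteristic equation is s² + (2.5 + 7.8·0.88)s + 7.8·12.9 = 0.
That is s² + 9.364s + 100.6 = 0, so ω_n = 10.03 rad/s and ζ = 9.364/(2·10.03) = 0.4668.
%OS = 100·exp(−πζ/√(1−ζ²)) = 19.1%.

19.1%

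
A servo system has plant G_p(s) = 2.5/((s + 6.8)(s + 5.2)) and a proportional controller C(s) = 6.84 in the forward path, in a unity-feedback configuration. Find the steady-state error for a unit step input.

The loop is type 0. Static position error constant K_pos = C(0)·G_p(0) = 6.84·0.0707 = 0.4836.
Steady-state error to a unit step: e_ss = 1/(1+K_pos) = 1/1.484 = 0.674.

0.674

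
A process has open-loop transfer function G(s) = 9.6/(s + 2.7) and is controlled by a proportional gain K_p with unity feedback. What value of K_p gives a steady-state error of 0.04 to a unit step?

K_p = 6.75

The loop is type 0, so e_ss(step) = 1/(1 + K_pos) with K_pos = K_p·G(0).
G(0) = 3.556. Require 1/(1 + K_p·3.556) = 0.04, so 1 + 3.556·K_p = 25.
K_p = (25 − 1)/3.556 = 6.75.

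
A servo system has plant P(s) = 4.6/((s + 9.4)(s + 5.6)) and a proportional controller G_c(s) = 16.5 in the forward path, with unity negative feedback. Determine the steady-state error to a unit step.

0.41

The loop is type 0. Static position error constant K_pos = G_c(0)·P(0) = 16.5·0.08739 = 1.442.
Steady-state error to a unit step: e_ss = 1/(1+K_pos) = 1/2.442 = 0.41.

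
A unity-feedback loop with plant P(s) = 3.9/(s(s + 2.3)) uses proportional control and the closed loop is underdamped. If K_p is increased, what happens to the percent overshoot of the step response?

Characteristic equation s² + 2.3s + K_p·3.9 = 0: raising K_p raises ω_n while 2ζω_n = 2.3 is fixed, so ζ falls and overshoot grows.

increase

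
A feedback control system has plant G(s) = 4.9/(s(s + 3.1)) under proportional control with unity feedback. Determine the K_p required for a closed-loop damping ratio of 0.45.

K_p = 2.42

Closed-loop characteristic equation: s² + 3.1s + K_p·4.9 = 0.
So ω_n = √(4.9K_p) and 2ζω_n = 3.1, giving ζ = 3.1/(2√(4.9K_p)).
Setting ζ = 0.45: √(4.9K_p) = 3.1/(2·0.45) = 3.444, so K_p = 11.86/4.9 = 2.42.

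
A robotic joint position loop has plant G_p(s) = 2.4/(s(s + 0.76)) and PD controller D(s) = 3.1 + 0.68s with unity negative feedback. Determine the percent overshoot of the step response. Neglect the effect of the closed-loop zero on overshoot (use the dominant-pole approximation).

21.6%

Forward path: (3.1 + 0.68s)·2.4/(s(s+0.76)). The closed-loop characteristic equation is s² + (0.76 + 2.4·0.68)s + 2.4·3.1 = 0.
That is s² + 2.392s + 7.44 = 0, so ω_n = 2.728 rad/s and ζ = 2.392/(2·2.728) = 0.4385.
%OS = 100·exp(−πζ/√(1−ζ²)) = 21.6%.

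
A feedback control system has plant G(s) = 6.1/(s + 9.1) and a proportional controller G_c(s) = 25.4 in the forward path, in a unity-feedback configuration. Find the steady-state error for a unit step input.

0.0555

The loop is type 0. Static position error constant K_pos = G_c(0)·G(0) = 25.4·0.6703 = 17.03.
Steady-state error to a unit step: e_ss = 1/(1+K_pos) = 1/18.03 = 0.0555.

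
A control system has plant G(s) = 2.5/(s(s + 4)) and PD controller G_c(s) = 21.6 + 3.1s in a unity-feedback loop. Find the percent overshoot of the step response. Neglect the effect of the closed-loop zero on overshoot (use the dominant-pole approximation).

Forward path: (21.6 + 3.1s)·2.5/(s(s+4)). The closed-loop characteristic equation is s² + (4 + 2.5·3.1)s + 2.5·21.6 = 0.
That is s² + 11.75s + 54 = 0, so ω_n = 7.348 rad/s and ζ = 11.75/(2·7.348) = 0.7995.
%OS = 100·exp(−πζ/√(1−ζ²)) = 1.53%.

1.53%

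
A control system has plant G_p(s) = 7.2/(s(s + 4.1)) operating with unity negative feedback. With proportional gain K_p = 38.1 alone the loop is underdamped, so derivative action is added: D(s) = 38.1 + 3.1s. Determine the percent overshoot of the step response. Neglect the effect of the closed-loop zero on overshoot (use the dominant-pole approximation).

1.57%

Forward path: (38.1 + 3.1s)·7.2/(s(s+4.1)). The closed-loop characteristic equation is s² + (4.1 + 7.2·3.1)s + 7.2·38.1 = 0.
That is s² + 26.42s + 274.3 = 0, so ω_n = 16.56 rad/s and ζ = 26.42/(2·16.56) = 0.7976.
%OS = 100·exp(−πζ/√(1−ζ²)) = 1.57%.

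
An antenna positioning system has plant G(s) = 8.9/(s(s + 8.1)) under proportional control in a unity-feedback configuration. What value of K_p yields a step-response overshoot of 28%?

K_p = 13.1

From %OS = 100·exp(−πζ/√(1−ζ²)) = 28%, ζ = −ln(0.28)/√(π²+ln²(0.28)) = 0.3755.
Characteristic equation s² + 8.1s + 8.9K_p = 0 gives ζ = 8.1/(2√(8.9K_p)).
Setting ζ = 0.3755: √(8.9K_p) = 8.1/(2·0.3755) = 10.78, so K_p = 116.3/8.9 = 13.1.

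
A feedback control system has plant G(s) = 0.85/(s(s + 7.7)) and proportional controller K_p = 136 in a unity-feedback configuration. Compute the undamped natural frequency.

The closed-loop denominator is s(s+7.7) + 136·0.85 = s² + 7.7s + 115.6.
So ω_n² = 115.6 ⇒ ω_n = 10.75 rad/s, and ζ = 7.7/(2ω_n) = 0.358.

ω_n = 10.8 rad/s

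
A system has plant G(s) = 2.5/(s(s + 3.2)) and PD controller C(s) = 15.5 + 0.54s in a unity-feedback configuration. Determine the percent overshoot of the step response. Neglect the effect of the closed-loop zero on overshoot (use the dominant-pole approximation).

Forward path: (15.5 + 0.54s)·2.5/(s(s+3.2)). The closed-loop characteristic equation is s² + (3.2 + 2.5·0.54)s + 2.5·15.5 = 0.
That is s² + 4.55s + 38.75 = 0, so ω_n = 6.225 rad/s and ζ = 4.55/(2·6.225) = 0.3655.
%OS = 100·exp(−πζ/√(1−ζ²)) = 29.1%.

29.1%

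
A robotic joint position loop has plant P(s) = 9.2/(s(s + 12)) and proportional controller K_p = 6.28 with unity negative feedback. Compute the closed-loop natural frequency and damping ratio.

ω_n = 7.6 rad/s, ζ = 0.789

1 + K_p·P(s) = 0 gives s² + 12s + 57.78 = 0.
Matching s² + 2ζω_n s + ω_n²: ω_n = √57.78 = 7.601 rad/s and 2ζω_n = 12, so ζ = 12/(2·7.601) = 0.789.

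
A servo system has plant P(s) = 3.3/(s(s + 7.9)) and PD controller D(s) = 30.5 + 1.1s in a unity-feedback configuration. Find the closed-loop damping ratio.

ζ = 0.575

Forward path: (30.5 + 1.1s)·3.3/(s(s+7.9)). The closed-loop characteristic equation is s² + (7.9 + 3.3·1.1)s + 3.3·30.5 = 0.
That is s² + 11.53s + 100.6 = 0, so ω_n = 10.03 rad/s and ζ = 11.53/(2·10.03) = 0.5746.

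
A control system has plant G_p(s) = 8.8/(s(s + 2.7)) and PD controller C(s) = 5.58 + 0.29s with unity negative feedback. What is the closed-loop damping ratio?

Forward path: (5.58 + 0.29s)·8.8/(s(s+2.7)). The closed-loop characteristic equation is s² + (2.7 + 8.8·0.29)s + 8.8·5.58 = 0.
That is s² + 5.252s + 49.1 = 0, so ω_n = 7.007 rad/s and ζ = 5.252/(2·7.007) = 0.3747.

ζ = 0.375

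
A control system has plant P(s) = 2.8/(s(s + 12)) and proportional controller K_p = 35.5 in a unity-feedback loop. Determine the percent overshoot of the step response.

Closed-loop characteristic equation: s² + 12s + 99.4 = 0, so ω_n = 9.97 rad/s and ζ = 12/(2·9.97) = 0.6018.
%OS = 100·exp(−πζ/√(1−ζ²)) = 100·exp(−π·0.6018/√0.6378) = 9.37%.

9.37%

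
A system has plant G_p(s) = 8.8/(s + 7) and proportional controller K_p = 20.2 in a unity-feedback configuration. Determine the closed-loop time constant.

Closed-loop transfer function: T(s) = K_p·G_p(s)/(1 + K_p·G_p(s)) = 177.8/(s + 7 + 177.8) = 177.8/(s + 184.8).
Time constant τ = 1/184.8 = 0.00541 s.

τ = 0.00541 s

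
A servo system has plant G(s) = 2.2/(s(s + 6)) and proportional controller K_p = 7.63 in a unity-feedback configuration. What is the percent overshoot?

3.41%

The closed-loop denominator s² + 6s + 16.79 gives ω_n = √16.79 = 4.097 and ζ = 6/(2ω_n) = 0.7322.
%OS = 100·exp(−πζ/√(1−ζ²)) = 100·exp(−π·0.7322/√0.4638) = 3.41%.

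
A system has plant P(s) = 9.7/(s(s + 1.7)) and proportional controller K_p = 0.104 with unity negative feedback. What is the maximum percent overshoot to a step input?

0.68%

Closed-loop characteristic equation: s² + 1.7s + 1.009 = 0, so ω_n = 1.004 rad/s and ζ = 1.7/(2·1.004) = 0.8463.
%OS = 100·exp(−πζ/√(1−ζ²)) = 100·exp(−π·0.8463/√0.2838) = 0.68%.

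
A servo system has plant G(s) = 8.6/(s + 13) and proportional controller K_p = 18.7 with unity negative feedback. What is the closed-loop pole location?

Closed-loop transfer function: T(s) = K_p·G(s)/(1 + K_p·G(s)) = 160.8/(s + 13 + 160.8) = 160.8/(s + 173.8).
The closed-loop pole is at s = −173.8.

s = -173.8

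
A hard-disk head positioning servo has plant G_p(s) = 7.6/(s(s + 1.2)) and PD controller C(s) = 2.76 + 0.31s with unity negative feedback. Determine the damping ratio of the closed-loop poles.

Forward path: (2.76 + 0.31s)·7.6/(s(s+1.2)). The closed-loop characteristic equation is s² + (1.2 + 7.6·0.31)s + 7.6·2.76 = 0.
That is s² + 3.556s + 20.98 = 0, so ω_n = 4.58 rad/s and ζ = 3.556/(2·4.58) = 0.3882.

ζ = 0.388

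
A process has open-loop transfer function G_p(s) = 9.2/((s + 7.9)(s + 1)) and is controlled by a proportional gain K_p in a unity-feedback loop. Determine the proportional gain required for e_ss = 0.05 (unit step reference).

The loop is type 0, so e_ss(step) = 1/(1 + K_pos) with K_pos = K_p·G_p(0).
G_p(0) = 1.165. Require 1/(1 + K_p·1.165) = 0.05, so 1 + 1.165·K_p = 20.
K_p = (20 − 1)/1.165 = 16.3.

K_p = 16.3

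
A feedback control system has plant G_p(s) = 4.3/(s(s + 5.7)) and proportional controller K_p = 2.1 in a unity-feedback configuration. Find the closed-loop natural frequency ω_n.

ω_n = 3 rad/s

1 + K_p·G_p(s) = 0 gives s² + 5.7s + 9.03 = 0.
So ω_n² = 9.03 ⇒ ω_n = 3.005 rad/s, and ζ = 5.7/(2ω_n) = 0.948.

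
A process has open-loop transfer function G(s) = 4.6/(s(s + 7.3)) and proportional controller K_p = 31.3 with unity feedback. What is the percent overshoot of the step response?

From 1 + K_pG(s) = 0: s² + 7.3s + 144 = 0 ⇒ ω_n = 12, ζ = 0.3042.
%OS = 100·exp(−πζ/√(1−ζ²)) = 100·exp(−π·0.3042/√0.9075) = 36.7%.

36.7%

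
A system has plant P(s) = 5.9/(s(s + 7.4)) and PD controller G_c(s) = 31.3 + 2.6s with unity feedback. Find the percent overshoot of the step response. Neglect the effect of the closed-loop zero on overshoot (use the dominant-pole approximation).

Forward path: (31.3 + 2.6s)·5.9/(s(s+7.4)). The closed-loop characteristic equation is s² + (7.4 + 5.9·2.6)s + 5.9·31.3 = 0.
That is s² + 22.74s + 184.7 = 0, so ω_n = 13.59 rad/s and ζ = 22.74/(2·13.59) = 0.8367.
%OS = 100·exp(−πζ/√(1−ζ²)) = 0.824%.

0.824%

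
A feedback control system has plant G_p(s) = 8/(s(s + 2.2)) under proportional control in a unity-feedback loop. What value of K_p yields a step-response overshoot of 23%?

K_p = 0.842

From %OS = 100·exp(−πζ/√(1−ζ²)) = 23%, ζ = −ln(0.23)/√(π²+ln²(0.23)) = 0.4237.
Characteristic equation s² + 2.2s + 8K_p = 0 gives ζ = 2.2/(2√(8K_p)).
Setting ζ = 0.4237: √(8K_p) = 2.2/(2·0.4237) = 2.596, so K_p = 6.739/8 = 0.842.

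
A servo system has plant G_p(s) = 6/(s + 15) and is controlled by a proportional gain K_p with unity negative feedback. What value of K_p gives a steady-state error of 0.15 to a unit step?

Steady-state error for a unit step on this type-0 loop is 1/(1 + K_p·G_p(0)).
G_p(0) = 0.4. Require 1/(1 + K_p·0.4) = 0.15, so 1 + 0.4·K_p = 6.667.
K_p = (6.667 − 1)/0.4 = 14.2.

K_p = 14.2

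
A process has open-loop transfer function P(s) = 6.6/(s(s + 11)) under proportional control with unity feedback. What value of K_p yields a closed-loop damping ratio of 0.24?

Closed-loop characteristic equation: s² + 11s + K_p·6.6 = 0.
So ω_n = √(6.6K_p) and 2ζω_n = 11, giving ζ = 11/(2√(6.6K_p)).
Setting ζ = 0.24: √(6.6K_p) = 11/(2·0.24) = 22.92, so K_p = 525.2/6.6 = 79.6.

K_p = 79.6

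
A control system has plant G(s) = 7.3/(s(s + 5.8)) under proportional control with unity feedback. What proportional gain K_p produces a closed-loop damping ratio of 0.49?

K_p = 4.8

Closed-loop characteristic equation: s² + 5.8s + K_p·7.3 = 0.
So ω_n = √(7.3K_p) and 2ζω_n = 5.8, giving ζ = 5.8/(2√(7.3K_p)).
Setting ζ = 0.49: √(7.3K_p) = 5.8/(2·0.49) = 5.918, so K_p = 35.03/7.3 = 4.8.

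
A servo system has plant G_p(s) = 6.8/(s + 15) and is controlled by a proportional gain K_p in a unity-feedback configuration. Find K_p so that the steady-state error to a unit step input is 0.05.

K_p = 41.9

For a type-0 loop with proportional control, e_ss = 1/(1 + K_p·G_p(0)).
G_p(0) = 0.4533. Require 1/(1 + K_p·0.4533) = 0.05, so 1 + 0.4533·K_p = 20.
K_p = (20 − 1)/0.4533 = 41.9.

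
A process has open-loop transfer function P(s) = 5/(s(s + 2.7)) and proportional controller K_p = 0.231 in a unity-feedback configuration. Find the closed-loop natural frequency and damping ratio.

ω_n = 1.07 rad/s, ζ = 1.26

1 + K_p·P(s) = 0 gives s² + 2.7s + 1.155 = 0.
Matching s² + 2ζω_n s + ω_n²: ω_n = √1.155 = 1.075 rad/s and 2ζω_n = 2.7, so ζ = 2.7/(2·1.075) = 1.26.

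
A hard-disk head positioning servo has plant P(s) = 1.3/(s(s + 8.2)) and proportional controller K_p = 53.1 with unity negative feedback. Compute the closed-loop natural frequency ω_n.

With unity feedback the closed-loop characteristic equation is s² + 8.2s + 53.1·1.3 = s² + 8.2s + 69.03 = 0.
So ω_n² = 69.03 ⇒ ω_n = 8.308 rad/s, and ζ = 8.2/(2ω_n) = 0.493.

ω_n = 8.31 rad/s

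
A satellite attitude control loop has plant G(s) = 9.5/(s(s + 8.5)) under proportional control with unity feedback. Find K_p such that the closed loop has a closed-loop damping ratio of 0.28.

K_p = 24.3

Closed-loop characteristic equation: s² + 8.5s + K_p·9.5 = 0.
So ω_n = √(9.5K_p) and 2ζω_n = 8.5, giving ζ = 8.5/(2√(9.5K_p)).
Setting ζ = 0.28: √(9.5K_p) = 8.5/(2·0.28) = 15.18, so K_p = 230.4/9.5 = 24.3.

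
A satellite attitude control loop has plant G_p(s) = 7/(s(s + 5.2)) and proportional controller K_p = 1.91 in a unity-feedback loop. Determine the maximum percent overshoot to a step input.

4.17%

Closed-loop characteristic equation: s² + 5.2s + 13.37 = 0, so ω_n = 3.657 rad/s and ζ = 5.2/(2·3.657) = 0.7111.
%OS = 100·exp(−πζ/√(1−ζ²)) = 100·exp(−π·0.7111/√0.4944) = 4.17%.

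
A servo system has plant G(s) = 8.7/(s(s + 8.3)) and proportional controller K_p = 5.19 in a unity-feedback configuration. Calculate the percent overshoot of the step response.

8.48%

From 1 + K_pG(s) = 0: s² + 8.3s + 45.15 = 0 ⇒ ω_n = 6.72, ζ = 0.6176.
%OS = 100·exp(−πζ/√(1−ζ²)) = 100·exp(−π·0.6176/√0.6186) = 8.48%.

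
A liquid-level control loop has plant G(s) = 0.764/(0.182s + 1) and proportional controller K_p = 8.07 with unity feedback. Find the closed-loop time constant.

τ = 0.0254 s

Closed loop: T(s) = K_p·G/(1+K_p·G) = 6.165/(0.182s + 1 + 6.165), with pole at s = −(1 + 6.165)/0.182 = −39.37.
Closed-loop time constant τ = 1/39.37 = 0.0254 s.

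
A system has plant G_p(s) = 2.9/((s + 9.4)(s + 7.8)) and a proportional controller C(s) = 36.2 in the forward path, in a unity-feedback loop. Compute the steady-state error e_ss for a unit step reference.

The loop is type 0. Static position error constant K_pos = C(0)·G_p(0) = 36.2·0.03955 = 1.432.
Steady-state error to a unit step: e_ss = 1/(1+K_pos) = 1/2.432 = 0.411.

0.411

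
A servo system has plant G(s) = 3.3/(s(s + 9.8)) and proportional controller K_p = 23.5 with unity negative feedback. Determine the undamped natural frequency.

The closed-loop denominator is s(s+9.8) + 23.5·3.3 = s² + 9.8s + 77.55.
Matching s² + 2ζω_n s + ω_n²: ω_n = √77.55 = 8.806 rad/s and 2ζω_n = 9.8, so ζ = 9.8/(2·8.806) = 0.556.

ω_n = 8.81 rad/s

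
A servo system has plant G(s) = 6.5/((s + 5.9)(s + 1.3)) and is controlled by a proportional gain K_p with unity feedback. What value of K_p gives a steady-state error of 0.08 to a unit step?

K_p = 13.6

Steady-state error for a unit step on this type-0 loop is 1/(1 + K_p·G(0)).
G(0) = 0.8475. Require 1/(1 + K_p·0.8475) = 0.08, so 1 + 0.8475·K_p = 12.5.
K_p = (12.5 − 1)/0.8475 = 13.6.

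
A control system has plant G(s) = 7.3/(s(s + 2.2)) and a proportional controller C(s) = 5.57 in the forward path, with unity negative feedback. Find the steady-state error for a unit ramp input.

The loop has one pole at the origin (type 1). Velocity error constant K_v = lim_{s→0} s·C(s)G(s) = 5.57·7.3/2.2 = 18.48.
Steady-state error to a unit ramp: e_ss = 1/K_v = 0.0541.

0.0541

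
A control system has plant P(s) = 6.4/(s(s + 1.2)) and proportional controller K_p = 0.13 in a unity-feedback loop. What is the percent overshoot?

6.43%

The closed-loop denominator s² + 1.2s + 0.832 gives ω_n = √0.832 = 0.9121 and ζ = 1.2/(2ω_n) = 0.6578.
%OS = 100·exp(−πζ/√(1−ζ²)) = 100·exp(−π·0.6578/√0.5673) = 6.43%.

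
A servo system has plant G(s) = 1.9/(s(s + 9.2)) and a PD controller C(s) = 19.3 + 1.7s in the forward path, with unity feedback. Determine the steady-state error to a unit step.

The open loop C(s)G(s) has a pole at the origin (type 1), so the static position error constant is infinite and e_ss = 1/(1+∞) = 0.

0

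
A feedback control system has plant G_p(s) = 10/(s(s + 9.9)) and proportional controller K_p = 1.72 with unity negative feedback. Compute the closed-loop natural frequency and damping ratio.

With unity feedback the closed-loop characteristic equation is s² + 9.9s + 1.72·10 = s² + 9.9s + 17.2 = 0.
Matching s² + 2ζω_n s + ω_n²: ω_n = √17.2 = 4.147 rad/s and 2ζω_n = 9.9, so ζ = 9.9/(2·4.147) = 1.19.

ω_n = 4.15 rad/s, ζ = 1.19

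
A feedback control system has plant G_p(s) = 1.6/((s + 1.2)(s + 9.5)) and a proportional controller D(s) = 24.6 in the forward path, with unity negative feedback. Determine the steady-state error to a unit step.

The loop is type 0. Static position error constant K_pos = D(0)·G_p(0) = 24.6·0.1404 = 3.453.
Steady-state error to a unit step: e_ss = 1/(1+K_pos) = 1/4.453 = 0.225.

0.225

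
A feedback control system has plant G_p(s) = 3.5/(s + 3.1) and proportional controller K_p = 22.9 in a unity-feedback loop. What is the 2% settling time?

Closed-loop transfer function: T(s) = K_p·G_p(s)/(1 + K_p·G_p(s)) = 80.15/(s + 3.1 + 80.15) = 80.15/(s + 83.25).
Time constant τ = 1/83.25 = 0.01201 s, so the 2% settling time is about 4τ = 0.048 s.

T_s ≈ 0.048 s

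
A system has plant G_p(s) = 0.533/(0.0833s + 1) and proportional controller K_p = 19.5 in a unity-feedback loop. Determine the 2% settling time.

T_s ≈ 0.0292 s

Closed loop: T(s) = K_p·G_p/(1+K_p·G_p) = 10.39/(0.0833s + 1 + 10.39), with pole at s = −(1 + 10.39)/0.0833 = −136.8.
τ = 1/136.8 = 0.007311 s, so 2% settling time ≈ 4τ = 0.0292 s.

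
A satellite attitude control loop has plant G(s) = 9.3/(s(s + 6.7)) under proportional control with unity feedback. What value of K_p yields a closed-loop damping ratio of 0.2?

Closed-loop characteristic equation: s² + 6.7s + K_p·9.3 = 0.
So ω_n = √(9.3K_p) and 2ζω_n = 6.7, giving ζ = 6.7/(2√(9.3K_p)).
Setting ζ = 0.2: √(9.3K_p) = 6.7/(2·0.2) = 16.75, so K_p = 280.6/9.3 = 30.2.

K_p = 30.2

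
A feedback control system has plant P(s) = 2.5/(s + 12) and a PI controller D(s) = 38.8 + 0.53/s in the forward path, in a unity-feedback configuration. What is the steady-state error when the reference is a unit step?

The open loop D(s)P(s) has a pole at the origin (type 1), so the static position error constant is infinite and e_ss = 1/(1+∞) = 0.

0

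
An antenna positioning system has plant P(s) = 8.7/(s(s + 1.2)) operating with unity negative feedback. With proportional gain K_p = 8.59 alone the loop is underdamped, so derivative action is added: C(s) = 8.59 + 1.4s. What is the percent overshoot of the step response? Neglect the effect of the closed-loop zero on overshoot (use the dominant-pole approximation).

Forward path: (8.59 + 1.4s)·8.7/(s(s+1.2)). The closed-loop characteristic equation is s² + (1.2 + 8.7·1.4)s + 8.7·8.59 = 0.
That is s² + 13.38s + 74.73 = 0, so ω_n = 8.645 rad/s and ζ = 13.38/(2·8.645) = 0.7739.
%OS = 100·exp(−πζ/√(1−ζ²)) = 2.15%.

2.15%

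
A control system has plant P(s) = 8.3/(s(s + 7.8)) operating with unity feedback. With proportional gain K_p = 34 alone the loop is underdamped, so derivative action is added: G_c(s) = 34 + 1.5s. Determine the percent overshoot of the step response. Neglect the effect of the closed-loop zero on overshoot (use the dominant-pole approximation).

9.32%

Forward path: (34 + 1.5s)·8.3/(s(s+7.8)). The closed-loop characteristic equation is s² + (7.8 + 8.3·1.5)s + 8.3·34 = 0.
That is s² + 20.25s + 282.2 = 0, so ω_n = 16.8 rad/s and ζ = 20.25/(2·16.8) = 0.6027.
%OS = 100·exp(−πζ/√(1−ζ²)) = 9.32%.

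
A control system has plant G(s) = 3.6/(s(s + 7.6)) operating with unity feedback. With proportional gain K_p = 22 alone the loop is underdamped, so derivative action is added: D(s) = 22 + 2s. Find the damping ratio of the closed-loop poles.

ζ = 0.832

Forward path: (22 + 2s)·3.6/(s(s+7.6)). The closed-loop characteristic equation is s² + (7.6 + 3.6·2)s + 3.6·22 = 0.
That is s² + 14.8s + 79.2 = 0, so ω_n = 8.899 rad/s and ζ = 14.8/(2·8.899) = 0.8315.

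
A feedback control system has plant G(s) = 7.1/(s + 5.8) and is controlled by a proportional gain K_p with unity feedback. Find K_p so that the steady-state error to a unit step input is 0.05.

For a type-0 loop with proportional control, e_ss = 1/(1 + K_p·G(0)).
G(0) = 1.224. Require 1/(1 + K_p·1.224) = 0.05, so 1 + 1.224·K_p = 20.
K_p = (20 − 1)/1.224 = 15.5.

K_p = 15.5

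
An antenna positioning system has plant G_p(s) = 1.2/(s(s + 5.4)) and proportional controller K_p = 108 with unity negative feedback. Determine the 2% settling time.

Closed-loop characteristic equation: s² + 5.4s + 129.6 = 0, so ω_n = 11.38 rad/s and ζ = 5.4/(2·11.38) = 0.2372.
2% settling time T_s ≈ 4/(ζω_n) = 4/2.7 = 1.48 s.

T_s ≈ 1.48 s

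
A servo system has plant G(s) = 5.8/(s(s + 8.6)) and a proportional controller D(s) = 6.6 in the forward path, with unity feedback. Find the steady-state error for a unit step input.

0

The open loop D(s)G(s) has a pole at the origin (type 1), so the static position error constant is infinite and e_ss = 1/(1+∞) = 0.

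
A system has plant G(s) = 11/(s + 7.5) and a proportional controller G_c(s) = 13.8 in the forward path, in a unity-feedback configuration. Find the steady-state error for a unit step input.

0.0471

The loop is type 0. Static position error constant K_pos = G_c(0)·G(0) = 13.8·1.467 = 20.24.
Steady-state error to a unit step: e_ss = 1/(1+K_pos) = 1/21.24 = 0.0471.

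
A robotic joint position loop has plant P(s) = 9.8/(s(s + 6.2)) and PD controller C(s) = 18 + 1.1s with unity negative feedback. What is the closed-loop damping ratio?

Forward path: (18 + 1.1s)·9.8/(s(s+6.2)). The closed-loop characteristic equation is s² + (6.2 + 9.8·1.1)s + 9.8·18 = 0.
That is s² + 16.98s + 176.4 = 0, so ω_n = 13.28 rad/s and ζ = 16.98/(2·13.28) = 0.6392.

ζ = 0.639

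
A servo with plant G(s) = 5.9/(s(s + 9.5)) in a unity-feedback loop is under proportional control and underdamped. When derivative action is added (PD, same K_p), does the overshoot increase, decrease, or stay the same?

With PD the characteristic equation becomes s² + (a + K·K_d)s + K·K_p = 0; the damping term grows, ζ rises, overshoot falls.

decrease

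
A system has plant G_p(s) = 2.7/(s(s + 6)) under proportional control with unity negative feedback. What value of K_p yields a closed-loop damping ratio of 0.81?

Closed-loop characteristic equation: s² + 6s + K_p·2.7 = 0.
So ω_n = √(2.7K_p) and 2ζω_n = 6, giving ζ = 6/(2√(2.7K_p)).
Setting ζ = 0.81: √(2.7K_p) = 6/(2·0.81) = 3.704, so K_p = 13.72/2.7 = 5.08.

K_p = 5.08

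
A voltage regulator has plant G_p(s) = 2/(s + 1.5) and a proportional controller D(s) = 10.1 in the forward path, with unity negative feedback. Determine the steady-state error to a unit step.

The loop is type 0. Static position error constant K_pos = D(0)·G_p(0) = 10.1·1.333 = 13.47.
Steady-state error to a unit step: e_ss = 1/(1+K_pos) = 1/14.47 = 0.0691.

0.0691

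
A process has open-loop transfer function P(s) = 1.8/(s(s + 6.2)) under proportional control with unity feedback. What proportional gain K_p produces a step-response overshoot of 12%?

From %OS = 100·exp(−πζ/√(1−ζ²)) = 12%, ζ = −ln(0.12)/√(π²+ln²(0.12)) = 0.5594.
Characteristic equation s² + 6.2s + 1.8K_p = 0 gives ζ = 6.2/(2√(1.8K_p)).
Setting ζ = 0.5594: √(1.8K_p) = 6.2/(2·0.5594) = 5.541, so K_p = 30.71/1.8 = 17.1.

K_p = 17.1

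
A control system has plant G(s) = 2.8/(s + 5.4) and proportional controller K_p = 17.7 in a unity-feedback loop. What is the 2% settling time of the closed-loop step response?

Closed-loop transfer function: T(s) = K_p·G(s)/(1 + K_p·G(s)) = 49.56/(s + 5.4 + 49.56) = 49.56/(s + 54.96).
Time constant τ = 1/54.96 = 0.0182 s, so the 2% settling time is about 4τ = 0.0728 s.

T_s ≈ 0.0728 s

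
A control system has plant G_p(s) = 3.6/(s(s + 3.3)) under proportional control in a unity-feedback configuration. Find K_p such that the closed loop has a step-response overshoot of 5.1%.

From %OS = 100·exp(−πζ/√(1−ζ²)) = 5.1%, ζ = −ln(0.051)/√(π²+ln²(0.051)) = 0.6877.
Characteristic equation s² + 3.3s + 3.6K_p = 0 gives ζ = 3.3/(2√(3.6K_p)).
Setting ζ = 0.6877: √(3.6K_p) = 3.3/(2·0.6877) = 2.399, so K_p = 5.757/3.6 = 1.6.

K_p = 1.6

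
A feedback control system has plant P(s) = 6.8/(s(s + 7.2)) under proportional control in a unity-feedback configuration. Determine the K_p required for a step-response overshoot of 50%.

K_p = 41.1

From %OS = 100·exp(−πζ/√(1−ζ²)) = 50%, ζ = −ln(0.5)/√(π²+ln²(0.5)) = 0.2155.
Characteristic equation s² + 7.2s + 6.8K_p = 0 gives ζ = 7.2/(2√(6.8K_p)).
Setting ζ = 0.2155: √(6.8K_p) = 7.2/(2·0.2155) = 16.71, so K_p = 279.2/6.8 = 41.1.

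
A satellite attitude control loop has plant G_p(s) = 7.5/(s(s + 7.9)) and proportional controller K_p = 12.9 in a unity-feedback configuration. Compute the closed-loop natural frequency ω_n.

ω_n = 9.84 rad/s

With unity feedback the closed-loop characteristic equation is s² + 7.9s + 12.9·7.5 = s² + 7.9s + 96.75 = 0.
So ω_n² = 96.75 ⇒ ω_n = 9.836 rad/s, and ζ = 7.9/(2ω_n) = 0.402.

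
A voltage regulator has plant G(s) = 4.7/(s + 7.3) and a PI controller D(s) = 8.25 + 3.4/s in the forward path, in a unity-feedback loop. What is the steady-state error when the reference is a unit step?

0

The open loop D(s)G(s) has a pole at the origin (type 1), so the static position error constant is infinite and e_ss = 1/(1+∞) = 0.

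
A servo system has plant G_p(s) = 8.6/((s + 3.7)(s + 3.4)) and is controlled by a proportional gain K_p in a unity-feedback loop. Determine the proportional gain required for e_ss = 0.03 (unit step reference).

K_p = 47.3

Steady-state error for a unit step on this type-0 loop is 1/(1 + K_p·G_p(0)).
G_p(0) = 0.6836. Require 1/(1 + K_p·0.6836) = 0.03, so 1 + 0.6836·K_p = 33.33.
K_p = (33.33 − 1)/0.6836 = 47.3.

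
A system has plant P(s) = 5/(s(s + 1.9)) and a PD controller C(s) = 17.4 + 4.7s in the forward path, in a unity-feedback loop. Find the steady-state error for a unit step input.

The open loop C(s)P(s) has a pole at the origin (type 1), so the static position error constant is infinite and e_ss = 1/(1+∞) = 0.

0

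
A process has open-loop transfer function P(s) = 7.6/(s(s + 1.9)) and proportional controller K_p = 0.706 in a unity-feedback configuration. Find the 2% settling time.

The closed-loop denominator s² + 1.9s + 5.366 gives ω_n = √5.366 = 2.316 and ζ = 1.9/(2ω_n) = 0.4101.
2% settling time T_s ≈ 4/(ζω_n) = 4/0.95 = 4.21 s.

T_s ≈ 4.21 s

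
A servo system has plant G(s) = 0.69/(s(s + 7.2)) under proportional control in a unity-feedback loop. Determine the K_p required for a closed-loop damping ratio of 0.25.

K_p = 301

Closed-loop characteristic equation: s² + 7.2s + K_p·0.69 = 0.
So ω_n = √(0.69K_p) and 2ζω_n = 7.2, giving ζ = 7.2/(2√(0.69K_p)).
Setting ζ = 0.25: √(0.69K_p) = 7.2/(2·0.25) = 14.4, so K_p = 207.4/0.69 = 301.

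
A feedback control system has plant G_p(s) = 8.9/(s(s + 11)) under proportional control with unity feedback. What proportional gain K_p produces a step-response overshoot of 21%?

K_p = 17.2

From %OS = 100·exp(−πζ/√(1−ζ²)) = 21%, ζ = −ln(0.21)/√(π²+ln²(0.21)) = 0.4449.
Characteristic equation s² + 11s + 8.9K_p = 0 gives ζ = 11/(2√(8.9K_p)).
Setting ζ = 0.4449: √(8.9K_p) = 11/(2·0.4449) = 12.36, so K_p = 152.8/8.9 = 17.2.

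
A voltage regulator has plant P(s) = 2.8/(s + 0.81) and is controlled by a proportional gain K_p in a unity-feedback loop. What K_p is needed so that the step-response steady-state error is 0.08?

K_p = 3.33

Steady-state error for a unit step on this type-0 loop is 1/(1 + K_p·P(0)).
P(0) = 3.457. Require 1/(1 + K_p·3.457) = 0.08, so 1 + 3.457·K_p = 12.5.
K_p = (12.5 − 1)/3.457 = 3.33.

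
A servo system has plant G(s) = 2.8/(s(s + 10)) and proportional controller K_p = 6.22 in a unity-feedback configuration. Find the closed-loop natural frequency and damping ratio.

The closed-loop denominator is s(s+10) + 6.22·2.8 = s² + 10s + 17.42.
So ω_n² = 17.42 ⇒ ω_n = 4.173 rad/s, and ζ = 10/(2ω_n) = 1.2.

ω_n = 4.17 rad/s, ζ = 1.2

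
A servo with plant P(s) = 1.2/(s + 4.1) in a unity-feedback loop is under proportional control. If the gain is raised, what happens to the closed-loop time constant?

decrease

The closed-loop bandwidth 4.1+K_p·1.2 grows with K_p, so τ shrinks.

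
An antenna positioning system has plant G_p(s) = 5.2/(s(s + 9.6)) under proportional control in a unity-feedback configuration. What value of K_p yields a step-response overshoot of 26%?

K_p = 28.5

From %OS = 100·exp(−πζ/√(1−ζ²)) = 26%, ζ = −ln(0.26)/√(π²+ln²(0.26)) = 0.3941.
Characteristic equation s² + 9.6s + 5.2K_p = 0 gives ζ = 9.6/(2√(5.2K_p)).
Setting ζ = 0.3941: √(5.2K_p) = 9.6/(2·0.3941) = 12.18, so K_p = 148.4/5.2 = 28.5.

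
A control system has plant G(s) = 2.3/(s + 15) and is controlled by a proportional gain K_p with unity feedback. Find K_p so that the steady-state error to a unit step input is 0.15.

K_p = 37

For a type-0 loop with proportional control, e_ss = 1/(1 + K_p·G(0)).
G(0) = 0.1533. Require 1/(1 + K_p·0.1533) = 0.15, so 1 + 0.1533·K_p = 6.667.
K_p = (6.667 − 1)/0.1533 = 37.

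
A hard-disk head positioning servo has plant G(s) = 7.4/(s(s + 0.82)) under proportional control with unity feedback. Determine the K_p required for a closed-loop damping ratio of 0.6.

Closed-loop characteristic equation: s² + 0.82s + K_p·7.4 = 0.
So ω_n = √(7.4K_p) and 2ζω_n = 0.82, giving ζ = 0.82/(2√(7.4K_p)).
Setting ζ = 0.6: √(7.4K_p) = 0.82/(2·0.6) = 0.6833, so K_p = 0.4669/7.4 = 0.0631.

K_p = 0.0631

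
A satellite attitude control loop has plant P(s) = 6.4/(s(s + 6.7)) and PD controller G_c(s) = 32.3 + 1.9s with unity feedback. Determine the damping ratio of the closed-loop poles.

ζ = 0.656

Forward path: (32.3 + 1.9s)·6.4/(s(s+6.7)). The closed-loop characteristic equation is s² + (6.7 + 6.4·1.9)s + 6.4·32.3 = 0.
That is s² + 18.86s + 206.7 = 0, so ω_n = 14.38 rad/s and ζ = 18.86/(2·14.38) = 0.6559.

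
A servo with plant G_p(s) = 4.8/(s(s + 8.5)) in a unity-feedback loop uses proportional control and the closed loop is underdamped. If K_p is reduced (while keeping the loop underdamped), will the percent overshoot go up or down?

ζ = 8.5/(2√(4.8K_p)) rises as K_p falls; higher damping means less overshoot.

decrease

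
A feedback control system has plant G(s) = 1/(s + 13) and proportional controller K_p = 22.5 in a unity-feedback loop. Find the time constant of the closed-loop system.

τ = 0.0282 s

Closed-loop transfer function: T(s) = K_p·G(s)/(1 + K_p·G(s)) = 22.5/(s + 13 + 22.5) = 22.5/(s + 35.5).
Time constant τ = 1/35.5 = 0.0282 s.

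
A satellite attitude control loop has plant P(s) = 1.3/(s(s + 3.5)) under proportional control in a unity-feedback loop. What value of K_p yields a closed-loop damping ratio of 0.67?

Closed-loop characteristic equation: s² + 3.5s + K_p·1.3 = 0.
So ω_n = √(1.3K_p) and 2ζω_n = 3.5, giving ζ = 3.5/(2√(1.3K_p)).
Setting ζ = 0.67: √(1.3K_p) = 3.5/(2·0.67) = 2.612, so K_p = 6.822/1.3 = 5.25.

K_p = 5.25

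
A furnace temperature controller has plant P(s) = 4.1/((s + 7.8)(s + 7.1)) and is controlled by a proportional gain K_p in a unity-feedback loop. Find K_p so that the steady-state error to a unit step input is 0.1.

K_p = 122

For a type-0 loop with proportional control, e_ss = 1/(1 + K_p·P(0)).
P(0) = 0.07403. Require 1/(1 + K_p·0.07403) = 0.1, so 1 + 0.07403·K_p = 10.
K_p = (10 − 1)/0.07403 = 122.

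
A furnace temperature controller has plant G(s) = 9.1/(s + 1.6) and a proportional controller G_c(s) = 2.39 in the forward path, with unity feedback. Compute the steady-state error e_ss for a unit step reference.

0.0685

The loop is type 0. Static position error constant K_pos = G_c(0)·G(0) = 2.39·5.687 = 13.59.
Steady-state error to a unit step: e_ss = 1/(1+K_pos) = 1/14.59 = 0.0685.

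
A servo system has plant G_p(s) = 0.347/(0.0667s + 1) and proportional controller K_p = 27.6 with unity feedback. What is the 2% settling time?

T_s ≈ 0.0252 s

Closed loop: T(s) = K_p·G_p/(1+K_p·G_p) = 9.577/(0.0667s + 1 + 9.577), with pole at s = −(1 + 9.577)/0.0667 = −158.6.
τ = 1/158.6 = 0.006306 s, so 2% settling time ≈ 4τ = 0.0252 s.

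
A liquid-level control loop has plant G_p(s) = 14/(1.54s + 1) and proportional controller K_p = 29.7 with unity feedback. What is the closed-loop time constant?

τ = 0.00369 s

Closed loop: T(s) = K_p·G_p/(1+K_p·G_p) = 415.8/(1.54s + 1 + 415.8), with pole at s = −(1 + 415.8)/1.54 = −270.6.
Closed-loop time constant τ = 1/270.6 = 0.00369 s.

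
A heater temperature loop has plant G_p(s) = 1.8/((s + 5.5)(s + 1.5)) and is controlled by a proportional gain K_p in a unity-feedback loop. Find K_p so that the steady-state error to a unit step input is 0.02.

The loop is type 0, so e_ss(step) = 1/(1 + K_pos) with K_pos = K_p·G_p(0).
G_p(0) = 0.2182. Require 1/(1 + K_p·0.2182) = 0.02, so 1 + 0.2182·K_p = 50.
K_p = (50 − 1)/0.2182 = 225.

K_p = 225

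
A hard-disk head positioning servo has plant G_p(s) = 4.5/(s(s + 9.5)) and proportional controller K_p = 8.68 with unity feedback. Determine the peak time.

T_p = 0.773 s

Closed-loop characteristic equation: s² + 9.5s + 39.06 = 0, so ω_n = 6.25 rad/s and ζ = 9.5/(2·6.25) = 0.76.
Damped frequency ω_d = ω_n√(1−ζ²) = 4.062 rad/s, so peak time T_p = π/ω_d = 0.773 s.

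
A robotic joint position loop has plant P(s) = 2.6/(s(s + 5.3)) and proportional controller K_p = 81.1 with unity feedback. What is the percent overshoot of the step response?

55.8%

The closed-loop denominator s² + 5.3s + 210.9 gives ω_n = √210.9 = 14.52 and ζ = 5.3/(2ω_n) = 0.1825.
%OS = 100·exp(−πζ/√(1−ζ²)) = 100·exp(−π·0.1825/√0.9667) = 55.8%.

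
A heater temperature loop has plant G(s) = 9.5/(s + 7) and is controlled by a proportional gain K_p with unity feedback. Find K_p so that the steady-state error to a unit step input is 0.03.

K_p = 23.8

Steady-state error for a unit step on this type-0 loop is 1/(1 + K_p·G(0)).
G(0) = 1.357. Require 1/(1 + K_p·1.357) = 0.03, so 1 + 1.357·K_p = 33.33.
K_p = (33.33 − 1)/1.357 = 23.8.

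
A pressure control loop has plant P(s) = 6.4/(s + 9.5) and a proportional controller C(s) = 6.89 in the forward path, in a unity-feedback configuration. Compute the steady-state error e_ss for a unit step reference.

0.177

The loop is type 0. Static position error constant K_pos = C(0)·P(0) = 6.89·0.6737 = 4.642.
Steady-state error to a unit step: e_ss = 1/(1+K_pos) = 1/5.642 = 0.177.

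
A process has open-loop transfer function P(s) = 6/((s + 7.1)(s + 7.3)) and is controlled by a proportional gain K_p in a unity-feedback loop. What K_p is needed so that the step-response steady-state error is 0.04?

K_p = 207

Steady-state error for a unit step on this type-0 loop is 1/(1 + K_p·P(0)).
P(0) = 0.1158. Require 1/(1 + K_p·0.1158) = 0.04, so 1 + 0.1158·K_p = 25.
K_p = (25 − 1)/0.1158 = 207.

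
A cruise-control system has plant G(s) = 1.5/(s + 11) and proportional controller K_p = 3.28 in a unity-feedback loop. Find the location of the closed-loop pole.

s = -15.92

Closed-loop transfer function: T(s) = K_p·G(s)/(1 + K_p·G(s)) = 4.92/(s + 11 + 4.92) = 4.92/(s + 15.92).
The closed-loop pole is at s = −15.92.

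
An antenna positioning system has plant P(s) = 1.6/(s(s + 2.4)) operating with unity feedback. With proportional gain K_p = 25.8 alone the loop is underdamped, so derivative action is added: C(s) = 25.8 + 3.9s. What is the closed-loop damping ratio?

Forward path: (25.8 + 3.9s)·1.6/(s(s+2.4)). The closed-loop characteristic equation is s² + (2.4 + 1.6·3.9)s + 1.6·25.8 = 0.
That is s² + 8.64s + 41.28 = 0, so ω_n = 6.425 rad/s and ζ = 8.64/(2·6.425) = 0.6724.

ζ = 0.672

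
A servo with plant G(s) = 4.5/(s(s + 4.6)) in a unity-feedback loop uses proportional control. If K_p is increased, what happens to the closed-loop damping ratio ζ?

ζ = 4.6/(2√(4.5K_p)); increasing K_p raises the denominator, so ζ falls.

decrease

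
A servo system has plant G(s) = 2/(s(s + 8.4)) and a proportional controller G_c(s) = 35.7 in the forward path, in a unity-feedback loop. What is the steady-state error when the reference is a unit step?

The open loop G_c(s)G(s) has a pole at the origin (type 1), so the static position error constant is infinite and e_ss = 1/(1+∞) = 0.

0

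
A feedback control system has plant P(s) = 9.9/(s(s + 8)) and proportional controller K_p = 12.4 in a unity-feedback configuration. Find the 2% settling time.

The closed-loop denominator s² + 8s + 122.8 gives ω_n = √122.8 = 11.08 and ζ = 8/(2ω_n) = 0.361.
2% settling time T_s ≈ 4/(ζω_n) = 4/4 = 1 s.

T_s ≈ 1 s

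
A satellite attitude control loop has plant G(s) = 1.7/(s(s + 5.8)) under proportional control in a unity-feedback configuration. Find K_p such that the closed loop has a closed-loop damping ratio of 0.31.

Closed-loop characteristic equation: s² + 5.8s + K_p·1.7 = 0.
So ω_n = √(1.7K_p) and 2ζω_n = 5.8, giving ζ = 5.8/(2√(1.7K_p)).
Setting ζ = 0.31: √(1.7K_p) = 5.8/(2·0.31) = 9.355, so K_p = 87.51/1.7 = 51.5.

K_p = 51.5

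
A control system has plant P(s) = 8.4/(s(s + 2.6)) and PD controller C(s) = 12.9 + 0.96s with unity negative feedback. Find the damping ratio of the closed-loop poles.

Forward path: (12.9 + 0.96s)·8.4/(s(s+2.6)). The closed-loop characteristic equation is s² + (2.6 + 8.4·0.96)s + 8.4·12.9 = 0.
That is s² + 10.66s + 108.4 = 0, so ω_n = 10.41 rad/s and ζ = 10.66/(2·10.41) = 0.5122.

ζ = 0.512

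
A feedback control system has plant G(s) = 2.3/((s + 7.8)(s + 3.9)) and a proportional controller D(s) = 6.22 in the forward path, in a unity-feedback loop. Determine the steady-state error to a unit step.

0.68

The loop is type 0. Static position error constant K_pos = D(0)·G(0) = 6.22·0.07561 = 0.4703.
Steady-state error to a unit step: e_ss = 1/(1+K_pos) = 1/1.47 = 0.68.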